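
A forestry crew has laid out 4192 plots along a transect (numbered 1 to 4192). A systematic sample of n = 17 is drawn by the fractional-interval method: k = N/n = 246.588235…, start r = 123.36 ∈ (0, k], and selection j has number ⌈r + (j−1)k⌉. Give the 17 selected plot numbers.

j=1: r + 0k = 123.36 → ⌈·⌉ = 124
j=2: r + 1k = 369.948235… → ⌈·⌉ = 370
j=3: r + 2k = 616.536470… → ⌈·⌉ = 617
j=4: r + 3k = 863.124705… → ⌈·⌉ = 864
j=5: r + 4k = 1109.712941… → ⌈·⌉ = 1110
j=6: r + 5k = 1356.301176… → ⌈·⌉ = 1357
j=7: r + 6k = 1602.889411… → ⌈·⌉ = 1603
j=8: r + 7k = 1849.477647… → ⌈·⌉ = 1850
j=9: r + 8k = 2096.065882… → ⌈·⌉ = 2097
j=10: r + 9k = 2342.654117… → ⌈·⌉ = 2343
j=11: r + 10k = 2589.242352… → ⌈·⌉ = 2590
j=12: r + 11k = 2835.830588… → ⌈·⌉ = 2836
j=13: r + 12k = 3082.418823… → ⌈·⌉ = 3083
j=14: r + 13k = 3329.007058… → ⌈·⌉ = 3330
j=15: r + 14k = 3575.595294… → ⌈·⌉ = 3576
j=16: r + 15k = 3822.183529… → ⌈·⌉ = 3823
j=17: r + 16k = 4068.771764… → ⌈·⌉ = 4069

124, 370, 617, 864, 1110, 1357, 1603, 1850, 2097, 2343, 2590, 2836, 3083, 3330, 3576, 3823, 4069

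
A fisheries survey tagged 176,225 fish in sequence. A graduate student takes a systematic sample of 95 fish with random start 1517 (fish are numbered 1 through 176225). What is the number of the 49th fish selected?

90557

k = 176225/95 = 1855
49th selection = r + (49−1)·k = 1517 + 48×1855 = 1517 + 89040 = 90557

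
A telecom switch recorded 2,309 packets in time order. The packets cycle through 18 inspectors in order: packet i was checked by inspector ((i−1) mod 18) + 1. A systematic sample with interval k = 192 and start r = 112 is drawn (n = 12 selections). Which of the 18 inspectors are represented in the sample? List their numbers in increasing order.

Consecutive selections differ by k = 192, so their inspector numbers differ by 192 mod 18 = 12.
gcd(192, 18) = 6, so the sample visits 18/6 = 3 distinct residues mod 18.
Start 112 is inspector 4; the inspectors hit are 4, 10, 16.

4, 10, 16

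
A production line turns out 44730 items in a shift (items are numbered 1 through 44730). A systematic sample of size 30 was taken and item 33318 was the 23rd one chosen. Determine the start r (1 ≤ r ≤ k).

k = 44730/30 = 1491
r = 33318 − (23−1)×1491 = 33318 − 32802 = 516

516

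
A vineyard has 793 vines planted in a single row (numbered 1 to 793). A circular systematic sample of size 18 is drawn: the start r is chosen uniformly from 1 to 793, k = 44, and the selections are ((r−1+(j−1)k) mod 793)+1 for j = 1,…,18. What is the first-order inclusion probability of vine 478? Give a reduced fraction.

18/793

For each position j, as r ranges over 1…793 the j-th selection hits every vine exactly once, so vine 478 is selected for exactly 18 of the 793 starts.
Inclusion probability = 18/793.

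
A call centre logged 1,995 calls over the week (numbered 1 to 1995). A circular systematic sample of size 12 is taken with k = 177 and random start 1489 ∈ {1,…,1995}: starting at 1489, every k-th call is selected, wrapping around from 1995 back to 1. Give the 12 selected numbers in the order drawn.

1489, 1666, 1843, 25, 202, 379, 556, 733, 910, 1087, 1264, 1441

Selection 1: 1489
Selection 2: 1489 + 177 = 1666
Selection 3: 1666 + 177 = 1843
Selection 4: 1843 + 177 = 2020 → 2020 − 1995 = 25
Selection 5: 25 + 177 = 202
Selection 6: 202 + 177 = 379
Selection 7: 379 + 177 = 556
Selection 8: 556 + 177 = 733
Selection 9: 733 + 177 = 910
Selection 10: 910 + 177 = 1087
Selection 11: 1087 + 177 = 1264
Selection 12: 1264 + 177 = 1441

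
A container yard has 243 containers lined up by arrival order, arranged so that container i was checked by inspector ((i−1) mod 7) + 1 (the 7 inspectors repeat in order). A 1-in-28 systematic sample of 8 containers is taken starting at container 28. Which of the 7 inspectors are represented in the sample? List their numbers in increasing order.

7

Consecutive selections differ by k = 28, so their inspector numbers differ by 28 mod 7 = 0.
gcd(28, 7) = 7, so the sample visits 7/7 = 1 distinct residues mod 7.
Start 28 is inspector 7; the inspectors hit are 7.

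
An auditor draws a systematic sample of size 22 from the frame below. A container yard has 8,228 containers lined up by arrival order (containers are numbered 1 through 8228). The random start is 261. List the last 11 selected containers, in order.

k = N/n = 8228/22 = 374
12th selection = 261 + 11×374 = 4375
13th: 4375 + 374 = 4749
14th: 4749 + 374 = 5123
15th: 5123 + 374 = 5497
16th: 5497 + 374 = 5871
17th: 5871 + 374 = 6245
18th: 6245 + 374 = 6619
19th: 6619 + 374 = 6993
20th: 6993 + 374 = 7367
21st: 7367 + 374 = 7741
22nd: 7741 + 374 = 8115

4375, 4749, 5123, 5497, 5871, 6245, 6619, 6993, 7367, 7741, 8115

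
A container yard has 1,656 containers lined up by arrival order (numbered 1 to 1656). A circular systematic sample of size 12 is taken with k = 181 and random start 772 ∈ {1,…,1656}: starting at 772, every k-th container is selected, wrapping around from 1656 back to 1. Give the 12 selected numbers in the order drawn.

772, 953, 1134, 1315, 1496, 21, 202, 383, 564, 745, 926, 1107

Selection 1: 772
Selection 2: 772 + 181 = 953
Selection 3: 953 + 181 = 1134
Selection 4: 1134 + 181 = 1315
Selection 5: 1315 + 181 = 1496
Selection 6: 1496 + 181 = 1677 → 1677 − 1656 = 21
Selection 7: 21 + 181 = 202
Selection 8: 202 + 181 = 383
Selection 9: 383 + 181 = 564
Selection 10: 564 + 181 = 745
Selection 11: 745 + 181 = 926
Selection 12: 926 + 181 = 1107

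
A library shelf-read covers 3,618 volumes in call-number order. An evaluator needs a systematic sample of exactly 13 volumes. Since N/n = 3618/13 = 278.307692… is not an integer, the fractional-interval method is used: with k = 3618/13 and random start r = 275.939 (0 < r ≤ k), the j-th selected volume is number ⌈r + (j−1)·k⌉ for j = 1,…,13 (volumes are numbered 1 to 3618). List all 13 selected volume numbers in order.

276, 555, 833, 1111, 1390, 1668, 1946, 2225, 2503, 2781, 3060, 3338, 3616

j=1: r + 0k = 275.939 → ⌈·⌉ = 276
j=2: r + 1k = 554.246692… → ⌈·⌉ = 555
j=3: r + 2k = 832.554384… → ⌈·⌉ = 833
j=4: r + 3k = 1110.862076… → ⌈·⌉ = 1111
j=5: r + 4k = 1389.169769… → ⌈·⌉ = 1390
j=6: r + 5k = 1667.477461… → ⌈·⌉ = 1668
j=7: r + 6k = 1945.785153… → ⌈·⌉ = 1946
j=8: r + 7k = 2224.092846… → ⌈·⌉ = 2225
j=9: r + 8k = 2502.400538… → ⌈·⌉ = 2503
j=10: r + 9k = 2780.708230… → ⌈·⌉ = 2781
j=11: r + 10k = 3059.015923… → ⌈·⌉ = 3060
j=12: r + 11k = 3337.323615… → ⌈·⌉ = 3338
j=13: r + 12k = 3615.631307… → ⌈·⌉ = 3616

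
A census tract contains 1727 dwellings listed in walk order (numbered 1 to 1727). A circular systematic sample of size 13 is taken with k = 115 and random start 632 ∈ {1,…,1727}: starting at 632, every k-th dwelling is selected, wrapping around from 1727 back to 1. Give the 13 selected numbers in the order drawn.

632, 747, 862, 977, 1092, 1207, 1322, 1437, 1552, 1667, 55, 170, 285

Selection 1: 632
Selection 2: 632 + 115 = 747
Selection 3: 747 + 115 = 862
Selection 4: 862 + 115 = 977
Selection 5: 977 + 115 = 1092
Selection 6: 1092 + 115 = 1207
Selection 7: 1207 + 115 = 1322
Selection 8: 1322 + 115 = 1437
Selection 9: 1437 + 115 = 1552
Selection 10: 1552 + 115 = 1667
Selection 11: 1667 + 115 = 1782 → 1782 − 1727 = 55
Selection 12: 55 + 115 = 170
Selection 13: 170 + 115 = 285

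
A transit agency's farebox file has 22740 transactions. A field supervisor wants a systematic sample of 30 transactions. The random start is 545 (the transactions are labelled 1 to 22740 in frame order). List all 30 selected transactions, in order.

k = N/n = 22740/30 = 758
transaction 1: 545
transaction 2: 545 + 758 = 1303
transaction 3: 1303 + 758 = 2061
transaction 4: 2061 + 758 = 2819
transaction 5: 2819 + 758 = 3577
transaction 6: 3577 + 758 = 4335
transaction 7: 4335 + 758 = 5093
transaction 8: 5093 + 758 = 5851
transaction 9: 5851 + 758 = 6609
transaction 10: 6609 + 758 = 7367
transaction 11: 7367 + 758 = 8125
transaction 12: 8125 + 758 = 8883
transaction 13: 8883 + 758 = 9641
transaction 14: 9641 + 758 = 10399
transaction 15: 10399 + 758 = 11157
transaction 16: 11157 + 758 = 11915
transaction 17: 11915 + 758 = 12673
transaction 18: 12673 + 758 = 13431
transaction 19: 13431 + 758 = 14189
transaction 20: 14189 + 758 = 14947
transaction 21: 14947 + 758 = 15705
transaction 22: 15705 + 758 = 16463
transaction 23: 16463 + 758 = 17221
transaction 24: 17221 + 758 = 17979
transaction 25: 17979 + 758 = 18737
transaction 26: 18737 + 758 = 19495
transaction 27: 19495 + 758 = 20253
transaction 28: 20253 + 758 = 21011
transaction 29: 21011 + 758 = 21769
transaction 30: 21769 + 758 = 22527

545, 1303, 2061, 2819, 3577, 4335, 5093, 5851, 6609, 7367, 8125, 8883, 9641, 10399, 11157, 11915, 12673, 13431, 14189, 14947, 15705, 16463, 17221, 17979, 18737, 19495, 20253, 21011, 21769, 22527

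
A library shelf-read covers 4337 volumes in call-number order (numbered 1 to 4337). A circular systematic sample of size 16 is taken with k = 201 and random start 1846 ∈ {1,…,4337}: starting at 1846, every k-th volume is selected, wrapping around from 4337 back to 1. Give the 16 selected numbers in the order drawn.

Selection 1: 1846
Selection 2: 1846 + 201 = 2047
Selection 3: 2047 + 201 = 2248
Selection 4: 2248 + 201 = 2449
Selection 5: 2449 + 201 = 2650
Selection 6: 2650 + 201 = 2851
Selection 7: 2851 + 201 = 3052
Selection 8: 3052 + 201 = 3253
Selection 9: 3253 + 201 = 3454
Selection 10: 3454 + 201 = 3655
Selection 11: 3655 + 201 = 3856
Selection 12: 3856 + 201 = 4057
Selection 13: 4057 + 201 = 4258
Selection 14: 4258 + 201 = 4459 → 4459 − 4337 = 122
Selection 15: 122 + 201 = 323
Selection 16: 323 + 201 = 524

1846, 2047, 2248, 2449, 2650, 2851, 3052, 3253, 3454, 3655, 3856, 4057, 4258, 122, 323, 524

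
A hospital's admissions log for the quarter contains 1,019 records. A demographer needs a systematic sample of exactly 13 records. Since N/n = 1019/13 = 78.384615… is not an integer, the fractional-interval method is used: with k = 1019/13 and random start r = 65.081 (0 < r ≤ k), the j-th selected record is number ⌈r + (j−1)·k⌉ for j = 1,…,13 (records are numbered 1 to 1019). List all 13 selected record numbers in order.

66, 144, 222, 301, 379, 458, 536, 614, 693, 771, 849, 928, 1006

j=1: r + 0k = 65.081 → ⌈·⌉ = 66
j=2: r + 1k = 143.465615… → ⌈·⌉ = 144
j=3: r + 2k = 221.850230… → ⌈·⌉ = 222
j=4: r + 3k = 300.234846… → ⌈·⌉ = 301
j=5: r + 4k = 378.619461… → ⌈·⌉ = 379
j=6: r + 5k = 457.004076… → ⌈·⌉ = 458
j=7: r + 6k = 535.388692… → ⌈·⌉ = 536
j=8: r + 7k = 613.773307… → ⌈·⌉ = 614
j=9: r + 8k = 692.157923… → ⌈·⌉ = 693
j=10: r + 9k = 770.542538… → ⌈·⌉ = 771
j=11: r + 10k = 848.927153… → ⌈·⌉ = 849
j=12: r + 11k = 927.311769… → ⌈·⌉ = 928
j=13: r + 12k = 1005.696384… → ⌈·⌉ = 1006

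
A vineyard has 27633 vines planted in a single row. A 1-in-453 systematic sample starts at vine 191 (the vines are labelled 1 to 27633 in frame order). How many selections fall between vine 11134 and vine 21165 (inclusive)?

22

k = 453
First selection ≥ 11134: 191 + ⌈(11134−191)/453⌉·453 = 191 + 25×453 = 11516
Last selection ≤ 21165: 191 + ⌊(21165−191)/453⌋·453 = 191 + 46×453 = 21029
Count = 46 − 25 + 1 = 22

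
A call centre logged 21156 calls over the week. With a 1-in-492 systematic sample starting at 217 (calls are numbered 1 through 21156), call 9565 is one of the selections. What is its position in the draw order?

k = 492
position = (9565 − 217)/492 + 1 = 9348/492 + 1 = 19 + 1 = 20

20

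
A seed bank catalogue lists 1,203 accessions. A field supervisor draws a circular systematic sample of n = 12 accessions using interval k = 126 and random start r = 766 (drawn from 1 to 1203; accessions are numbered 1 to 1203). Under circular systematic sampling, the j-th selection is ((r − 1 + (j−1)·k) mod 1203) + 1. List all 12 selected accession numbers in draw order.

766, 892, 1018, 1144, 67, 193, 319, 445, 571, 697, 823, 949

Selection 1: 766
Selection 2: 766 + 126 = 892
Selection 3: 892 + 126 = 1018
Selection 4: 1018 + 126 = 1144
Selection 5: 1144 + 126 = 1270 → 1270 − 1203 = 67
Selection 6: 67 + 126 = 193
Selection 7: 193 + 126 = 319
Selection 8: 319 + 126 = 445
Selection 9: 445 + 126 = 571
Selection 10: 571 + 126 = 697
Selection 11: 697 + 126 = 823
Selection 12: 823 + 126 = 949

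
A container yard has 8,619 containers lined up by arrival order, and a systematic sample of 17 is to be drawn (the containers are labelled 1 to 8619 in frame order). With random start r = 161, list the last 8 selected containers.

4724, 5231, 5738, 6245, 6752, 7259, 7766, 8273

k = N/n = 8619/17 = 507
10th selection = 161 + 9×507 = 4724
11th: 4724 + 507 = 5231
12th: 5231 + 507 = 5738
13th: 5738 + 507 = 6245
14th: 6245 + 507 = 6752
15th: 6752 + 507 = 7259
16th: 7259 + 507 = 7766
17th: 7766 + 507 = 8273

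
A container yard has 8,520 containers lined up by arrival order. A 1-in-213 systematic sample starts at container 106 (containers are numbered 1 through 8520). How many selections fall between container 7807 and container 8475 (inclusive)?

k = 213
First selection ≥ 7807: 106 + ⌈(7807−106)/213⌉·213 = 106 + 37×213 = 7987
Last selection ≤ 8475: 106 + ⌊(8475−106)/213⌋·213 = 106 + 39×213 = 8413
Count = 39 − 37 + 1 = 3

3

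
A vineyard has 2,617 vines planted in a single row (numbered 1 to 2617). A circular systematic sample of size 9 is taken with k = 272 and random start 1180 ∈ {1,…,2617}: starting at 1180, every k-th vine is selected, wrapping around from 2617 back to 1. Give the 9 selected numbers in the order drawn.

Selection 1: 1180
Selection 2: 1180 + 272 = 1452
Selection 3: 1452 + 272 = 1724
Selection 4: 1724 + 272 = 1996
Selection 5: 1996 + 272 = 2268
Selection 6: 2268 + 272 = 2540
Selection 7: 2540 + 272 = 2812 → 2812 − 2617 = 195
Selection 8: 195 + 272 = 467
Selection 9: 467 + 272 = 739

1180, 1452, 1724, 1996, 2268, 2540, 195, 467, 739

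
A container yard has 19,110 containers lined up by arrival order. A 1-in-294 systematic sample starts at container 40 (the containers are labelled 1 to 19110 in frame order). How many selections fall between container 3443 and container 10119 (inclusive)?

23

k = 294
First selection ≥ 3443: 40 + ⌈(3443−40)/294⌉·294 = 40 + 12×294 = 3568
Last selection ≤ 10119: 40 + ⌊(10119−40)/294⌋·294 = 40 + 34×294 = 10036
Count = 34 − 12 + 1 = 23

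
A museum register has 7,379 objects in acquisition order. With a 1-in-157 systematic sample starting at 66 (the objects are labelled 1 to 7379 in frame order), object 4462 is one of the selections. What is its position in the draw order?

k = 157
position = (4462 − 66)/157 + 1 = 4396/157 + 1 = 28 + 1 = 29

29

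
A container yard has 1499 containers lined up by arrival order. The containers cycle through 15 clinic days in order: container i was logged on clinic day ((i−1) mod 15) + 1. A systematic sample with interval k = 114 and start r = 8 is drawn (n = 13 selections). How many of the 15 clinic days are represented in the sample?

5

Consecutive selections differ by k = 114, so their clinic day numbers differ by 114 mod 15 = 9.
gcd(114, 15) = 3, so the sample visits 15/3 = 5 distinct residues mod 15.
Start 8 is clinic day 8; the clinic days hit are 2, 5, 8, 11, 14.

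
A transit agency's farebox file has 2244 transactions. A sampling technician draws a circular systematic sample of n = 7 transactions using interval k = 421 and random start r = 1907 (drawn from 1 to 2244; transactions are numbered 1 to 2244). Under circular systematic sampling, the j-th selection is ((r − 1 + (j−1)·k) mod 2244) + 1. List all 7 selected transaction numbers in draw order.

Selection 1: 1907
Selection 2: 1907 + 421 = 2328 → 2328 − 2244 = 84
Selection 3: 84 + 421 = 505
Selection 4: 505 + 421 = 926
Selection 5: 926 + 421 = 1347
Selection 6: 1347 + 421 = 1768
Selection 7: 1768 + 421 = 2189

1907, 84, 505, 926, 1347, 1768, 2189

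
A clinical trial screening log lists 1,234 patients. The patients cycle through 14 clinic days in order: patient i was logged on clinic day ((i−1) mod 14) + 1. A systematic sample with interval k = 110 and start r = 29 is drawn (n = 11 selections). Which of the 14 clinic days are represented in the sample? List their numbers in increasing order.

Consecutive selections differ by k = 110, so their clinic day numbers differ by 110 mod 14 = 12.
gcd(110, 14) = 2, so the sample visits 14/2 = 7 distinct residues mod 14.
Start 29 is clinic day 1; the clinic days hit are 1, 3, 5, 7, 9, 11, 13.

1, 3, 5, 7, 9, 11, 13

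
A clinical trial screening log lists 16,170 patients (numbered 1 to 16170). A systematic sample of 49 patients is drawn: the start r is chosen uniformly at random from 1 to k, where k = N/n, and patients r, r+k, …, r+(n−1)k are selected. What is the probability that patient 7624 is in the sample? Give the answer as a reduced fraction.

1/330

k = 16170/49 = 330.
Patient 7624 is selected iff r ≡ 7624 (mod 330); exactly one such r in {1,…,330}.
Inclusion probability = 1/330.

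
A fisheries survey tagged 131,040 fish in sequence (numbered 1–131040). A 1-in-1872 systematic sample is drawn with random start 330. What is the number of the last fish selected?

129498

k = 1872
70th selection = r + (70−1)·k = 330 + 69×1872 = 330 + 129168 = 129498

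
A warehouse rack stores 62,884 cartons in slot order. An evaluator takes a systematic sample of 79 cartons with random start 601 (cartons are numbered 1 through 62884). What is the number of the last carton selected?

k = 62884/79 = 796
79th selection = r + (79−1)·k = 601 + 78×796 = 601 + 62088 = 62689

62689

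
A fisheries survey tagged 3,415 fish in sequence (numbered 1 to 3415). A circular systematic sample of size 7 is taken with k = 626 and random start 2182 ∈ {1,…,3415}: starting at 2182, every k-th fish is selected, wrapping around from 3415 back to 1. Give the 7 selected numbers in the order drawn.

2182, 2808, 19, 645, 1271, 1897, 2523

Selection 1: 2182
Selection 2: 2182 + 626 = 2808
Selection 3: 2808 + 626 = 3434 → 3434 − 3415 = 19
Selection 4: 19 + 626 = 645
Selection 5: 645 + 626 = 1271
Selection 6: 1271 + 626 = 1897
Selection 7: 1897 + 626 = 2523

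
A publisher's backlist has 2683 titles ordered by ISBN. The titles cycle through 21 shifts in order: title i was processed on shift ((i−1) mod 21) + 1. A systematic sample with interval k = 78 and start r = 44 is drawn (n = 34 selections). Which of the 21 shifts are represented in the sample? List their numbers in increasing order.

Consecutive selections differ by k = 78, so their shift numbers differ by 78 mod 21 = 15.
gcd(78, 21) = 3, so the sample visits 21/3 = 7 distinct residues mod 21.
Start 44 is shift 2; the shifts hit are 2, 5, 8, 11, 14, 17, 20.

2, 5, 8, 11, 14, 17, 20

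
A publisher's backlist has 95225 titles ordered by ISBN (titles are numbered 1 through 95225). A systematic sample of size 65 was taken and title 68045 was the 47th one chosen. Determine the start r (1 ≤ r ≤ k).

655

k = 95225/65 = 1465
r = 68045 − (47−1)×1465 = 68045 − 67390 = 655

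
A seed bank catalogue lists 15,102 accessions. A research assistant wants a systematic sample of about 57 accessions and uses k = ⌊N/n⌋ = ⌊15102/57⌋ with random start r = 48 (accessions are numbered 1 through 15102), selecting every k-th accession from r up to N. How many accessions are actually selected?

58

k = ⌊15102/57⌋ = 264
Achieved size = ⌊(15102 − 48)/264⌋ + 1 = ⌊15054/264⌋ + 1 = 57 + 1 = 58
(last selection: 48 + 57×264 = 15096 ≤ 15102; next would be 15360 > 15102)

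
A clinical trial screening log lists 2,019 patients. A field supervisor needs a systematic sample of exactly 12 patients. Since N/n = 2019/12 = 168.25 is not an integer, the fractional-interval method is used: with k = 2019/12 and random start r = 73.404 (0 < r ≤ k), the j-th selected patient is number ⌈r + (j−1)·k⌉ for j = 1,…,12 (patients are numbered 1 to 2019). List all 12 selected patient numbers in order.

j=1: r + 0k = 73.404 → ⌈·⌉ = 74
j=2: r + 1k = 241.654 → ⌈·⌉ = 242
j=3: r + 2k = 409.904 → ⌈·⌉ = 410
j=4: r + 3k = 578.154 → ⌈·⌉ = 579
j=5: r + 4k = 746.404 → ⌈·⌉ = 747
j=6: r + 5k = 914.654 → ⌈·⌉ = 915
j=7: r + 6k = 1082.904 → ⌈·⌉ = 1083
j=8: r + 7k = 1251.154 → ⌈·⌉ = 1252
j=9: r + 8k = 1419.404 → ⌈·⌉ = 1420
j=10: r + 9k = 1587.654 → ⌈·⌉ = 1588
j=11: r + 10k = 1755.904 → ⌈·⌉ = 1756
j=12: r + 11k = 1924.154 → ⌈·⌉ = 1925

74, 242, 410, 579, 747, 915, 1083, 1252, 1420, 1588, 1756, 1925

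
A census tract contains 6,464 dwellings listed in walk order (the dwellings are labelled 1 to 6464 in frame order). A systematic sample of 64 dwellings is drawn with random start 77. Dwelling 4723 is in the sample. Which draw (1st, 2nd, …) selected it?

k = 6464/64 = 101
position = (4723 − 77)/101 + 1 = 4646/101 + 1 = 46 + 1 = 47

47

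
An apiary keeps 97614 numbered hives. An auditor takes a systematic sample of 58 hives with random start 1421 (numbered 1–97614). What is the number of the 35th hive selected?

k = 97614/58 = 1683
35th selection = r + (35−1)·k = 1421 + 34×1683 = 1421 + 57222 = 58643

58643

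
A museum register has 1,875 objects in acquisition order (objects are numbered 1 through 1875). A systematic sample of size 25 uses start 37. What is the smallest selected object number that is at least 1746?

k = 1875/25 = 75
Steps past start: ⌈(1746 − 37)/75⌉ = ⌈1709/75⌉ = 23
Selected object: 37 + 23×75 = 1762

1762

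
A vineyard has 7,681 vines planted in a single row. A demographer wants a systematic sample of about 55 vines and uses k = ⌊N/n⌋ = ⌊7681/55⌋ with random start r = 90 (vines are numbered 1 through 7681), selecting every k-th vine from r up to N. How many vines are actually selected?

55

k = ⌊7681/55⌋ = 139
Achieved size = ⌊(7681 − 90)/139⌋ + 1 = ⌊7591/139⌋ + 1 = 54 + 1 = 55
(last selection: 90 + 54×139 = 7596 ≤ 7681; next would be 7735 > 7681)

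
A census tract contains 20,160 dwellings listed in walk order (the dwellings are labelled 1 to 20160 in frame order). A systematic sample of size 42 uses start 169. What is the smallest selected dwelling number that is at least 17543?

17929

k = 20160/42 = 480
Steps past start: ⌈(17543 − 169)/480⌉ = ⌈17374/480⌉ = 37
Selected dwelling: 169 + 37×480 = 17929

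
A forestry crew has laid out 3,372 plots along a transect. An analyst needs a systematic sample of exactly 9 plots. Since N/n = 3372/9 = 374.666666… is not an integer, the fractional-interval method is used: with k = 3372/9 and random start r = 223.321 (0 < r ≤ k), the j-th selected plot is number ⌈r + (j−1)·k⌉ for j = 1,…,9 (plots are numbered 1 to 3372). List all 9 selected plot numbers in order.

j=1: r + 0k = 223.321 → ⌈·⌉ = 224
j=2: r + 1k = 597.987666… → ⌈·⌉ = 598
j=3: r + 2k = 972.654333… → ⌈·⌉ = 973
j=4: r + 3k = 1347.321 → ⌈·⌉ = 1348
j=5: r + 4k = 1721.987666… → ⌈·⌉ = 1722
j=6: r + 5k = 2096.654333… → ⌈·⌉ = 2097
j=7: r + 6k = 2471.321 → ⌈·⌉ = 2472
j=8: r + 7k = 2845.987666… → ⌈·⌉ = 2846
j=9: r + 8k = 3220.654333… → ⌈·⌉ = 3221

224, 598, 973, 1348, 1722, 2097, 2472, 2846, 3221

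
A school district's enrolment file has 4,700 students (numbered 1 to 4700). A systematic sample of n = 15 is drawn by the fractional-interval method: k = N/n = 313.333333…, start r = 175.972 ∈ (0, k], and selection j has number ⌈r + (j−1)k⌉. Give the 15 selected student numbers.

176, 490, 803, 1116, 1430, 1743, 2056, 2370, 2683, 2996, 3310, 3623, 3936, 4250, 4563

j=1: r + 0k = 175.972 → ⌈·⌉ = 176
j=2: r + 1k = 489.305333… → ⌈·⌉ = 490
j=3: r + 2k = 802.638666… → ⌈·⌉ = 803
j=4: r + 3k = 1115.972 → ⌈·⌉ = 1116
j=5: r + 4k = 1429.305333… → ⌈·⌉ = 1430
j=6: r + 5k = 1742.638666… → ⌈·⌉ = 1743
j=7: r + 6k = 2055.972 → ⌈·⌉ = 2056
j=8: r + 7k = 2369.305333… → ⌈·⌉ = 2370
j=9: r + 8k = 2682.638666… → ⌈·⌉ = 2683
j=10: r + 9k = 2995.972 → ⌈·⌉ = 2996
j=11: r + 10k = 3309.305333… → ⌈·⌉ = 3310
j=12: r + 11k = 3622.638666… → ⌈·⌉ = 3623
j=13: r + 12k = 3935.972 → ⌈·⌉ = 3936
j=14: r + 13k = 4249.305333… → ⌈·⌉ = 4250
j=15: r + 14k = 4562.638666… → ⌈·⌉ = 4563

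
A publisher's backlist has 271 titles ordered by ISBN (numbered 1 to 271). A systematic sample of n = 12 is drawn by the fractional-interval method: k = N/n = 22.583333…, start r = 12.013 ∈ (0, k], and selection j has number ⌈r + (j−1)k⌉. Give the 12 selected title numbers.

13, 35, 58, 80, 103, 125, 148, 171, 193, 216, 238, 261

j=1: r + 0k = 12.013 → ⌈·⌉ = 13
j=2: r + 1k = 34.596333… → ⌈·⌉ = 35
j=3: r + 2k = 57.179666… → ⌈·⌉ = 58
j=4: r + 3k = 79.763 → ⌈·⌉ = 80
j=5: r + 4k = 102.346333… → ⌈·⌉ = 103
j=6: r + 5k = 124.929666… → ⌈·⌉ = 125
j=7: r + 6k = 147.513 → ⌈·⌉ = 148
j=8: r + 7k = 170.096333… → ⌈·⌉ = 171
j=9: r + 8k = 192.679666… → ⌈·⌉ = 193
j=10: r + 9k = 215.263 → ⌈·⌉ = 216
j=11: r + 10k = 237.846333… → ⌈·⌉ = 238
j=12: r + 11k = 260.429666… → ⌈·⌉ = 261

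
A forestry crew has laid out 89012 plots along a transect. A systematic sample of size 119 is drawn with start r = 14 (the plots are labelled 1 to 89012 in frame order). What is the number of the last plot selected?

88278

k = 89012/119 = 748
119th selection = r + (119−1)·k = 14 + 118×748 = 14 + 88264 = 88278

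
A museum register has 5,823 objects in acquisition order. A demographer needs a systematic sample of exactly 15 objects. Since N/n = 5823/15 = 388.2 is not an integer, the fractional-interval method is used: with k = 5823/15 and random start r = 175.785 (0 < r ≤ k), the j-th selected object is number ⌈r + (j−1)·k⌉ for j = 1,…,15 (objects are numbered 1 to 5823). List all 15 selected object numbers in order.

j=1: r + 0k = 175.785 → ⌈·⌉ = 176
j=2: r + 1k = 563.985 → ⌈·⌉ = 564
j=3: r + 2k = 952.185 → ⌈·⌉ = 953
j=4: r + 3k = 1340.385 → ⌈·⌉ = 1341
j=5: r + 4k = 1728.585 → ⌈·⌉ = 1729
j=6: r + 5k = 2116.785 → ⌈·⌉ = 2117
j=7: r + 6k = 2504.985 → ⌈·⌉ = 2505
j=8: r + 7k = 2893.185 → ⌈·⌉ = 2894
j=9: r + 8k = 3281.385 → ⌈·⌉ = 3282
j=10: r + 9k = 3669.585 → ⌈·⌉ = 3670
j=11: r + 10k = 4057.785 → ⌈·⌉ = 4058
j=12: r + 11k = 4445.985 → ⌈·⌉ = 4446
j=13: r + 12k = 4834.185 → ⌈·⌉ = 4835
j=14: r + 13k = 5222.385 → ⌈·⌉ = 5223
j=15: r + 14k = 5610.585 → ⌈·⌉ = 5611

176, 564, 953, 1341, 1729, 2117, 2505, 2894, 3282, 3670, 4058, 4446, 4835, 5223, 5611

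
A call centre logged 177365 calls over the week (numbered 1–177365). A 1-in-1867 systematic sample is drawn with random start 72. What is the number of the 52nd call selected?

k = 1867
52nd selection = r + (52−1)·k = 72 + 51×1867 = 72 + 95217 = 95289

95289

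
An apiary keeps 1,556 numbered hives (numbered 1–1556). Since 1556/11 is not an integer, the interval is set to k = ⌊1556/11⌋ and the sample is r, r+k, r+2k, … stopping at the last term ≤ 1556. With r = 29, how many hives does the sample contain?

11

k = ⌊1556/11⌋ = 141
Achieved size = ⌊(1556 − 29)/141⌋ + 1 = ⌊1527/141⌋ + 1 = 10 + 1 = 11
(last selection: 29 + 10×141 = 1439 ≤ 1556; next would be 1580 > 1556)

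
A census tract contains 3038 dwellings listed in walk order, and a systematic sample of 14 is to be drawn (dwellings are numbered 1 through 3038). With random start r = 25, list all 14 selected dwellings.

25, 242, 459, 676, 893, 1110, 1327, 1544, 1761, 1978, 2195, 2412, 2629, 2846

k = N/n = 3038/14 = 217
dwelling 1: 25
dwelling 2: 25 + 217 = 242
dwelling 3: 242 + 217 = 459
dwelling 4: 459 + 217 = 676
dwelling 5: 676 + 217 = 893
dwelling 6: 893 + 217 = 1110
dwelling 7: 1110 + 217 = 1327
dwelling 8: 1327 + 217 = 1544
dwelling 9: 1544 + 217 = 1761
dwelling 10: 1761 + 217 = 1978
dwelling 11: 1978 + 217 = 2195
dwelling 12: 2195 + 217 = 2412
dwelling 13: 2412 + 217 = 2629
dwelling 14: 2629 + 217 = 2846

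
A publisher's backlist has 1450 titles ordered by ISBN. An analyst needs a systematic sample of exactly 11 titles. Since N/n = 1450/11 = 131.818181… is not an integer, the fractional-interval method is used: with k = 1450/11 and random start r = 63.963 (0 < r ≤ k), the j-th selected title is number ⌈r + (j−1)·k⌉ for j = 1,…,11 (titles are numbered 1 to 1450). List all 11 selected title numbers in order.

64, 196, 328, 460, 592, 724, 855, 987, 1119, 1251, 1383

j=1: r + 0k = 63.963 → ⌈·⌉ = 64
j=2: r + 1k = 195.781181… → ⌈·⌉ = 196
j=3: r + 2k = 327.599363… → ⌈·⌉ = 328
j=4: r + 3k = 459.417545… → ⌈·⌉ = 460
j=5: r + 4k = 591.235727… → ⌈·⌉ = 592
j=6: r + 5k = 723.053909… → ⌈·⌉ = 724
j=7: r + 6k = 854.872090… → ⌈·⌉ = 855
j=8: r + 7k = 986.690272… → ⌈·⌉ = 987
j=9: r + 8k = 1118.508454… → ⌈·⌉ = 1119
j=10: r + 9k = 1250.326636… → ⌈·⌉ = 1251
j=11: r + 10k = 1382.144818… → ⌈·⌉ = 1383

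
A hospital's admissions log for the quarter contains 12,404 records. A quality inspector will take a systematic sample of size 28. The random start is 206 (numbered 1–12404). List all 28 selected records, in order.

206, 649, 1092, 1535, 1978, 2421, 2864, 3307, 3750, 4193, 4636, 5079, 5522, 5965, 6408, 6851, 7294, 7737, 8180, 8623, 9066, 9509, 9952, 10395, 10838, 11281, 11724, 12167

k = N/n = 12404/28 = 443
record 1: 206
record 2: 206 + 443 = 649
record 3: 649 + 443 = 1092
record 4: 1092 + 443 = 1535
record 5: 1535 + 443 = 1978
record 6: 1978 + 443 = 2421
record 7: 2421 + 443 = 2864
record 8: 2864 + 443 = 3307
record 9: 3307 + 443 = 3750
record 10: 3750 + 443 = 4193
record 11: 4193 + 443 = 4636
record 12: 4636 + 443 = 5079
record 13: 5079 + 443 = 5522
record 14: 5522 + 443 = 5965
record 15: 5965 + 443 = 6408
record 16: 6408 + 443 = 6851
record 17: 6851 + 443 = 7294
record 18: 7294 + 443 = 7737
record 19: 7737 + 443 = 8180
record 20: 8180 + 443 = 8623
record 21: 8623 + 443 = 9066
record 22: 9066 + 443 = 9509
record 23: 9509 + 443 = 9952
record 24: 9952 + 443 = 10395
record 25: 10395 + 443 = 10838
record 26: 10838 + 443 = 11281
record 27: 11281 + 443 = 11724
record 28: 11724 + 443 = 12167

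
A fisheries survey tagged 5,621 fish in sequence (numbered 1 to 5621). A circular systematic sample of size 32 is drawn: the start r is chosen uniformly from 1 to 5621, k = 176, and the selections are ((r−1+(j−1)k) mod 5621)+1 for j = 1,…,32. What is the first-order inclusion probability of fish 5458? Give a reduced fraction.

For each position j, as r ranges over 1…5621 the j-th selection hits every fish exactly once, so fish 5458 is selected for exactly 32 of the 5621 starts.
Inclusion probability = 32/5621.

32/5621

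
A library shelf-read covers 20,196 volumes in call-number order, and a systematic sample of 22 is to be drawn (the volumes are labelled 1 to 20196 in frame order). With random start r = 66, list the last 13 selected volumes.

8328, 9246, 10164, 11082, 12000, 12918, 13836, 14754, 15672, 16590, 17508, 18426, 19344

k = N/n = 20196/22 = 918
10th selection = 66 + 9×918 = 8328
11th: 8328 + 918 = 9246
12th: 9246 + 918 = 10164
13th: 10164 + 918 = 11082
14th: 11082 + 918 = 12000
15th: 12000 + 918 = 12918
16th: 12918 + 918 = 13836
17th: 13836 + 918 = 14754
18th: 14754 + 918 = 15672
19th: 15672 + 918 = 16590
20th: 16590 + 918 = 17508
21st: 17508 + 918 = 18426
22nd: 18426 + 918 = 19344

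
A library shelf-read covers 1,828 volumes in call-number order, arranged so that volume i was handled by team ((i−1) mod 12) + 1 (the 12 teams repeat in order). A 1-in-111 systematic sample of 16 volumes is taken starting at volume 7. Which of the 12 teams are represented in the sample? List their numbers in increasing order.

Consecutive selections differ by k = 111, so their team numbers differ by 111 mod 12 = 3.
gcd(111, 12) = 3, so the sample visits 12/3 = 4 distinct residues mod 12.
Start 7 is team 7; the teams hit are 1, 4, 7, 10.

1, 4, 7, 10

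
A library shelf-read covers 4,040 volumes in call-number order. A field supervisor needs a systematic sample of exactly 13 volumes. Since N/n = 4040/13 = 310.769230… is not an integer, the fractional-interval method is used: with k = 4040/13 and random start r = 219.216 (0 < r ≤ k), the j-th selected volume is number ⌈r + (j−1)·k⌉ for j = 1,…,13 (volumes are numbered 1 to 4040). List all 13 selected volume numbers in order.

j=1: r + 0k = 219.216 → ⌈·⌉ = 220
j=2: r + 1k = 529.985230… → ⌈·⌉ = 530
j=3: r + 2k = 840.754461… → ⌈·⌉ = 841
j=4: r + 3k = 1151.523692… → ⌈·⌉ = 1152
j=5: r + 4k = 1462.292923… → ⌈·⌉ = 1463
j=6: r + 5k = 1773.062153… → ⌈·⌉ = 1774
j=7: r + 6k = 2083.831384… → ⌈·⌉ = 2084
j=8: r + 7k = 2394.600615… → ⌈·⌉ = 2395
j=9: r + 8k = 2705.369846… → ⌈·⌉ = 2706
j=10: r + 9k = 3016.139076… → ⌈·⌉ = 3017
j=11: r + 10k = 3326.908307… → ⌈·⌉ = 3327
j=12: r + 11k = 3637.677538… → ⌈·⌉ = 3638
j=13: r + 12k = 3948.446769… → ⌈·⌉ = 3949

220, 530, 841, 1152, 1463, 1774, 2084, 2395, 2706, 3017, 3327, 3638, 3949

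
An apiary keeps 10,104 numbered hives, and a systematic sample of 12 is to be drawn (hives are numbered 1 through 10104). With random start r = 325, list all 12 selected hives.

325, 1167, 2009, 2851, 3693, 4535, 5377, 6219, 7061, 7903, 8745, 9587

k = N/n = 10104/12 = 842
hive 1: 325
hive 2: 325 + 842 = 1167
hive 3: 1167 + 842 = 2009
hive 4: 2009 + 842 = 2851
hive 5: 2851 + 842 = 3693
hive 6: 3693 + 842 = 4535
hive 7: 4535 + 842 = 5377
hive 8: 5377 + 842 = 6219
hive 9: 6219 + 842 = 7061
hive 10: 7061 + 842 = 7903
hive 11: 7903 + 842 = 8745
hive 12: 8745 + 842 = 9587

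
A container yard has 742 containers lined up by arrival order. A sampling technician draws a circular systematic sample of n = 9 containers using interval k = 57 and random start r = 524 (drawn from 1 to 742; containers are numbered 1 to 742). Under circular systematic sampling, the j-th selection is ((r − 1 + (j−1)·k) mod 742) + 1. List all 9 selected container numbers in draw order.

524, 581, 638, 695, 10, 67, 124, 181, 238

Selection 1: 524
Selection 2: 524 + 57 = 581
Selection 3: 581 + 57 = 638
Selection 4: 638 + 57 = 695
Selection 5: 695 + 57 = 752 → 752 − 742 = 10
Selection 6: 10 + 57 = 67
Selection 7: 67 + 57 = 124
Selection 8: 124 + 57 = 181
Selection 9: 181 + 57 = 238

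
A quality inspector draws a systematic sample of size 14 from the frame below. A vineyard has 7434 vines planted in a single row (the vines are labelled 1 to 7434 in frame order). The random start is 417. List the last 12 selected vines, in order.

k = N/n = 7434/14 = 531
3rd selection = 417 + 2×531 = 1479
4th: 1479 + 531 = 2010
5th: 2010 + 531 = 2541
6th: 2541 + 531 = 3072
7th: 3072 + 531 = 3603
8th: 3603 + 531 = 4134
9th: 4134 + 531 = 4665
10th: 4665 + 531 = 5196
11th: 5196 + 531 = 5727
12th: 5727 + 531 = 6258
13th: 6258 + 531 = 6789
14th: 6789 + 531 = 7320

1479, 2010, 2541, 3072, 3603, 4134, 4665, 5196, 5727, 6258, 6789, 7320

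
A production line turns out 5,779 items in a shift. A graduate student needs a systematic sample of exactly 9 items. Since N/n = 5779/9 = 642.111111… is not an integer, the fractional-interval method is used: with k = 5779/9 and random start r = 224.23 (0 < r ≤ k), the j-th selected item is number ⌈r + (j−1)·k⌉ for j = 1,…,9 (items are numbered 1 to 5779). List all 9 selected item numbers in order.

j=1: r + 0k = 224.23 → ⌈·⌉ = 225
j=2: r + 1k = 866.341111… → ⌈·⌉ = 867
j=3: r + 2k = 1508.452222… → ⌈·⌉ = 1509
j=4: r + 3k = 2150.563333… → ⌈·⌉ = 2151
j=5: r + 4k = 2792.674444… → ⌈·⌉ = 2793
j=6: r + 5k = 3434.785555… → ⌈·⌉ = 3435
j=7: r + 6k = 4076.896666… → ⌈·⌉ = 4077
j=8: r + 7k = 4719.007777… → ⌈·⌉ = 4720
j=9: r + 8k = 5361.118888… → ⌈·⌉ = 5362

225, 867, 1509, 2151, 2793, 3435, 4077, 4720, 5362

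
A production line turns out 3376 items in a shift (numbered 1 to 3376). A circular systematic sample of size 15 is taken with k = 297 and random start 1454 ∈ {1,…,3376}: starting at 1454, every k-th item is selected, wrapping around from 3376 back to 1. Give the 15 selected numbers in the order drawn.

Selection 1: 1454
Selection 2: 1454 + 297 = 1751
Selection 3: 1751 + 297 = 2048
Selection 4: 2048 + 297 = 2345
Selection 5: 2345 + 297 = 2642
Selection 6: 2642 + 297 = 2939
Selection 7: 2939 + 297 = 3236
Selection 8: 3236 + 297 = 3533 → 3533 − 3376 = 157
Selection 9: 157 + 297 = 454
Selection 10: 454 + 297 = 751
Selection 11: 751 + 297 = 1048
Selection 12: 1048 + 297 = 1345
Selection 13: 1345 + 297 = 1642
Selection 14: 1642 + 297 = 1939
Selection 15: 1939 + 297 = 2236

1454, 1751, 2048, 2345, 2642, 2939, 3236, 157, 454, 751, 1048, 1345, 1642, 1939, 2236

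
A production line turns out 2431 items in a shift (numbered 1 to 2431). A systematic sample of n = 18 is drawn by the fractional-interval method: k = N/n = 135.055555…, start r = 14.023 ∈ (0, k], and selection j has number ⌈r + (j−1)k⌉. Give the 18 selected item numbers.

15, 150, 285, 420, 555, 690, 825, 960, 1095, 1230, 1365, 1500, 1635, 1770, 1905, 2040, 2175, 2310

j=1: r + 0k = 14.023 → ⌈·⌉ = 15
j=2: r + 1k = 149.078555… → ⌈·⌉ = 150
j=3: r + 2k = 284.134111… → ⌈·⌉ = 285
j=4: r + 3k = 419.189666… → ⌈·⌉ = 420
j=5: r + 4k = 554.245222… → ⌈·⌉ = 555
j=6: r + 5k = 689.300777… → ⌈·⌉ = 690
j=7: r + 6k = 824.356333… → ⌈·⌉ = 825
j=8: r + 7k = 959.411888… → ⌈·⌉ = 960
j=9: r + 8k = 1094.467444… → ⌈·⌉ = 1095
j=10: r + 9k = 1229.523 → ⌈·⌉ = 1230
j=11: r + 10k = 1364.578555… → ⌈·⌉ = 1365
j=12: r + 11k = 1499.634111… → ⌈·⌉ = 1500
j=13: r + 12k = 1634.689666… → ⌈·⌉ = 1635
j=14: r + 13k = 1769.745222… → ⌈·⌉ = 1770
j=15: r + 14k = 1904.800777… → ⌈·⌉ = 1905
j=16: r + 15k = 2039.856333… → ⌈·⌉ = 2040
j=17: r + 16k = 2174.911888… → ⌈·⌉ = 2175
j=18: r + 17k = 2309.967444… → ⌈·⌉ = 2310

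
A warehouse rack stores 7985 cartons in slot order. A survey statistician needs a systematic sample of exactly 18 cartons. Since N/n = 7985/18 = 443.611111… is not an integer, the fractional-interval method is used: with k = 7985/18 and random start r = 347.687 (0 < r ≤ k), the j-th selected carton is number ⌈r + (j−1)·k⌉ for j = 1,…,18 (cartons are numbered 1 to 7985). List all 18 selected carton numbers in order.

348, 792, 1235, 1679, 2123, 2566, 3010, 3453, 3897, 4341, 4784, 5228, 5672, 6115, 6559, 7002, 7446, 7890

j=1: r + 0k = 347.687 → ⌈·⌉ = 348
j=2: r + 1k = 791.298111… → ⌈·⌉ = 792
j=3: r + 2k = 1234.909222… → ⌈·⌉ = 1235
j=4: r + 3k = 1678.520333… → ⌈·⌉ = 1679
j=5: r + 4k = 2122.131444… → ⌈·⌉ = 2123
j=6: r + 5k = 2565.742555… → ⌈·⌉ = 2566
j=7: r + 6k = 3009.353666… → ⌈·⌉ = 3010
j=8: r + 7k = 3452.964777… → ⌈·⌉ = 3453
j=9: r + 8k = 3896.575888… → ⌈·⌉ = 3897
j=10: r + 9k = 4340.187 → ⌈·⌉ = 4341
j=11: r + 10k = 4783.798111… → ⌈·⌉ = 4784
j=12: r + 11k = 5227.409222… → ⌈·⌉ = 5228
j=13: r + 12k = 5671.020333… → ⌈·⌉ = 5672
j=14: r + 13k = 6114.631444… → ⌈·⌉ = 6115
j=15: r + 14k = 6558.242555… → ⌈·⌉ = 6559
j=16: r + 15k = 7001.853666… → ⌈·⌉ = 7002
j=17: r + 16k = 7445.464777… → ⌈·⌉ = 7446
j=18: r + 17k = 7889.075888… → ⌈·⌉ = 7890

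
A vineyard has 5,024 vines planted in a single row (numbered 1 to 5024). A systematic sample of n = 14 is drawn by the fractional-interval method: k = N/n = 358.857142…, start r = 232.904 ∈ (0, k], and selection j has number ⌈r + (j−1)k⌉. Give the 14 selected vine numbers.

233, 592, 951, 1310, 1669, 2028, 2387, 2745, 3104, 3463, 3822, 4181, 4540, 4899

j=1: r + 0k = 232.904 → ⌈·⌉ = 233
j=2: r + 1k = 591.761142… → ⌈·⌉ = 592
j=3: r + 2k = 950.618285… → ⌈·⌉ = 951
j=4: r + 3k = 1309.475428… → ⌈·⌉ = 1310
j=5: r + 4k = 1668.332571… → ⌈·⌉ = 1669
j=6: r + 5k = 2027.189714… → ⌈·⌉ = 2028
j=7: r + 6k = 2386.046857… → ⌈·⌉ = 2387
j=8: r + 7k = 2744.904 → ⌈·⌉ = 2745
j=9: r + 8k = 3103.761142… → ⌈·⌉ = 3104
j=10: r + 9k = 3462.618285… → ⌈·⌉ = 3463
j=11: r + 10k = 3821.475428… → ⌈·⌉ = 3822
j=12: r + 11k = 4180.332571… → ⌈·⌉ = 4181
j=13: r + 12k = 4539.189714… → ⌈·⌉ = 4540
j=14: r + 13k = 4898.046857… → ⌈·⌉ = 4899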